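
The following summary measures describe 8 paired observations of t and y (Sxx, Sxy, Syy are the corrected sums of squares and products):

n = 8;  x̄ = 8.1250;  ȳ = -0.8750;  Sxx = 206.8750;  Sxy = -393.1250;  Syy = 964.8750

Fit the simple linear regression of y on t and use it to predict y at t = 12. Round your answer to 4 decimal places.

b = Sxy/Sxx = -393.125/206.875 = -1.900302
a = ȳ − b·x̄ = -0.875 − (-1.900302)·8.125 = 14.564955
ŷ(12) = a + b·12 = 14.564955 + (-1.900302)·12 = -8.238671

-8.2387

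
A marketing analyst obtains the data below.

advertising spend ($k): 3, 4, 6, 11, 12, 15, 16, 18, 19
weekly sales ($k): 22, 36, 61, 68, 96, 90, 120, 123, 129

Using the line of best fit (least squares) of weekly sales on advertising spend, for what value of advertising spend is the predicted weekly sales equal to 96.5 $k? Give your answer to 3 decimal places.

n = 9, Σx = 104, Σy = 745, Σxy = 10411, Σx² = 1492
Sxx = Σx² − (Σx)²/n = 1492 − 1201.777778 = 290.222222
Sxy = Σxy − (Σx)(Σy)/n = 10411 − 8608.888889 = 1802.111111
b = Sxy/Sxx = 1802.111111/290.222222 = 6.209418
a = ȳ − b·x̄ = 82.777778 − 6.209418·11.555556 = 11.024502
Set a + b·x = 96.5: x = (96.5 − 11.024502) / 6.209418 = 13.765460

13.765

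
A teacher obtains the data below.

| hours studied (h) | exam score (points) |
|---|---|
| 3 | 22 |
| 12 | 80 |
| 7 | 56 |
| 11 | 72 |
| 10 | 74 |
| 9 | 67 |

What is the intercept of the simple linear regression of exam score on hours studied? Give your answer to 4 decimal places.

6.9625

n = 6, Σx = 52, Σy = 371, Σxy = 3553, Σx² = 504
Sxx = Σx² − (Σx)²/n = 504 − 450.666667 = 53.333333
Sxy = Σxy − (Σx)(Σy)/n = 3553 − 3215.333333 = 337.666667
b = Sxy/Sxx = 337.666667/53.333333 = 6.33125
a = ȳ − b·x̄ = 61.833333 − 6.33125·8.666667 = 6.9625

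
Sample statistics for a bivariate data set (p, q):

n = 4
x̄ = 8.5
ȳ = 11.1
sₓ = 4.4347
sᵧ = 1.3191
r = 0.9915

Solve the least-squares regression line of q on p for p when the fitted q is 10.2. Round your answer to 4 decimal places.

b = r · sᵧ/sₓ = 0.9915 · 1.3191/4.4347 = 0.294921
a = ȳ − b·x̄ = 11.1 − 0.294921·8.5 = 8.593169
Set a + b·x = 10.2: x = (10.2 − 8.593169) / 0.294921 = 5.448339

5.4483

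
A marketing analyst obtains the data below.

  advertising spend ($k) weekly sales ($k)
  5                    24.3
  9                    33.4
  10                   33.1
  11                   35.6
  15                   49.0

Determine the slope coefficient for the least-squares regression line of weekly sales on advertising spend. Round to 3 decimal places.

2.417

n = 5, Σx = 50, Σy = 175.4, Σxy = 1879.7, Σx² = 552
Sxx = Σx² − (Σx)²/n = 552 − 500 = 52
Sxy = Σxy − (Σx)(Σy)/n = 1879.7 − 1754 = 125.7
b = Sxy/Sxx = 125.7/52 = 2.417308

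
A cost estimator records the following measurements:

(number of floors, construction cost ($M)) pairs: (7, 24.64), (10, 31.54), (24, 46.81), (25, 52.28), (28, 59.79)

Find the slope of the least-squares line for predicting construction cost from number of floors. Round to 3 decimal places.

1.498

n = 5, Σx = 94, Σy = 215.06, Σxy = 4592.44, Σx² = 2134
Sxx = Σx² − (Σx)²/n = 2134 − 1767.2 = 366.8
Sxy = Σxy − (Σx)(Σy)/n = 4592.44 − 4043.128 = 549.312
b = Sxy/Sxx = 549.312/366.8 = 1.497579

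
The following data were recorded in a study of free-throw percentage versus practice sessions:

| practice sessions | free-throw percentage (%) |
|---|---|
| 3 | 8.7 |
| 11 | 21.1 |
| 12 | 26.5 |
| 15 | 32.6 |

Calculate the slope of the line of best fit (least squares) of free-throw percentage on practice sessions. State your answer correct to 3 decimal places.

1.955

n = 4, Σx = 41, Σy = 88.9, Σxy = 1065.2, Σx² = 499
Sxx = Σx² − (Σx)²/n = 499 − 420.25 = 78.75
Sxy = Σxy − (Σx)(Σy)/n = 1065.2 − 911.225 = 153.975
b = Sxy/Sxx = 153.975/78.75 = 1.955238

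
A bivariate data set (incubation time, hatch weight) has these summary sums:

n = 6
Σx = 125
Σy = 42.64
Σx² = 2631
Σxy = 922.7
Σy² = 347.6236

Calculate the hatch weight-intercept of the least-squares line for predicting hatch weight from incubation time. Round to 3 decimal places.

-19.576

Sxx = Σx² − (Σx)²/n = 2631 − 2604.166667 = 26.833333
Sxy = Σxy − (Σx)(Σy)/n = 922.7 − 888.333333 = 34.366667
b = Sxy/Sxx = 34.366667/26.833333 = 1.280745
a = ȳ − b·x̄ = 7.106667 − 1.280745·20.833333 = -19.575528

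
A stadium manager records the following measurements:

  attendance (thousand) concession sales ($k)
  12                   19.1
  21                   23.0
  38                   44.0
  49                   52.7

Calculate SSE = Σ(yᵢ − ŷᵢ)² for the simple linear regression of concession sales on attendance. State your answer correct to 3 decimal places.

n = 4, Σx = 120, Σy = 138.8, Σxy = 4966.5, Σx² = 4430, Σy² = 5607.1
Sxx = Σx² − (Σx)²/n = 4430 − 3600 = 830
Sxy = Σxy − (Σx)(Σy)/n = 4966.5 − 4164 = 802.5
Syy = Σy² − (Σy)²/n = 5607.1 − 4816.36 = 790.74
b = Sxy/Sxx = 802.5/830 = 0.966867
SSE = Syy − b·Sxy = 790.74 − 0.966867·802.5 = 14.828855

14.829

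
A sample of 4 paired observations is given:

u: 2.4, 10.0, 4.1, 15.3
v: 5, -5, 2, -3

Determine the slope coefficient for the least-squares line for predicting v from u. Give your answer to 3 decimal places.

-0.652

n = 4, Σx = 31.8, Σy = -1, Σxy = -75.7, Σx² = 356.66
Sxx = Σx² − (Σx)²/n = 356.66 − 252.81 = 103.85
Sxy = Σxy − (Σx)(Σy)/n = -75.7 − (-7.95) = -67.75
b = Sxy/Sxx = -67.75/103.85 = -0.652383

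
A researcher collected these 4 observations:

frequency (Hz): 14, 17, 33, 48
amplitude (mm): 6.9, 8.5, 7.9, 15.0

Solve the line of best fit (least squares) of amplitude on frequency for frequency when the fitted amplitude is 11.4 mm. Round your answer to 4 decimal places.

37.0639

n = 4, Σx = 112, Σy = 38.3, Σxy = 1221.8, Σx² = 3878
Sxx = Σx² − (Σx)²/n = 3878 − 3136 = 742
Sxy = Σxy − (Σx)(Σy)/n = 1221.8 − 1072.4 = 149.4
b = Sxy/Sxx = 149.4/742 = 0.201348
a = ȳ − b·x̄ = 9.575 − 0.201348·28 = 3.937264
Set a + b·x = 11.4: x = (11.4 − 3.937264) / 0.201348 = 37.063922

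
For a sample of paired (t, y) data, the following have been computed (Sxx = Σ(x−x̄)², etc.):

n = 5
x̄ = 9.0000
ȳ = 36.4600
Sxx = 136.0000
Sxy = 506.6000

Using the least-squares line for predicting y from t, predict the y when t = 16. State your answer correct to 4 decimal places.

b = Sxy/Sxx = 506.6/136 = 3.725
a = ȳ − b·x̄ = 36.46 − 3.725·9 = 2.935
ŷ(16) = a + b·16 = 2.935 + 3.725·16 = 62.535

62.5350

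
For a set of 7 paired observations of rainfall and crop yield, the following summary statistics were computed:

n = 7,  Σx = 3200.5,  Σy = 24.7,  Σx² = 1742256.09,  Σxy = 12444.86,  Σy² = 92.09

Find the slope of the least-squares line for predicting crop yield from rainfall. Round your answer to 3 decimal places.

Sxx = Σx² − (Σx)²/n = 1742256.09 − 1463314.321429 = 278941.768571
Sxy = Σxy − (Σx)(Σy)/n = 12444.86 − 11293.192857 = 1151.667143
b = Sxy/Sxx = 1151.667143/278941.768571 = 0.004129

0.004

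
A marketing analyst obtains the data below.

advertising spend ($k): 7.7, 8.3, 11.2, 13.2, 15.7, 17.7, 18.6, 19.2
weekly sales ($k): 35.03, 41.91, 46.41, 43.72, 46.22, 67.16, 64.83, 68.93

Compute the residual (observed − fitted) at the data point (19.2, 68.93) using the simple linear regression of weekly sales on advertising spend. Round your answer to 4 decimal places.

3.4374

n = 8, Σx = 111.6, Σy = 414.21, Σxy = 6158.16, Σx² = 1702.24
Sxx = Σx² − (Σx)²/n = 1702.24 − 1556.82 = 145.42
Sxy = Σxy − (Σx)(Σy)/n = 6158.16 − 5778.2295 = 379.9305
b = Sxy/Sxx = 379.9305/145.42 = 2.612643
a = ȳ − b·x̄ = 51.77625 − 2.612643·13.95 = 15.329884
ŷ(19.2) = 15.329884 + 2.612643·19.2 = 65.492624
residual = y − ŷ = 68.93 − 65.492624 = 3.437376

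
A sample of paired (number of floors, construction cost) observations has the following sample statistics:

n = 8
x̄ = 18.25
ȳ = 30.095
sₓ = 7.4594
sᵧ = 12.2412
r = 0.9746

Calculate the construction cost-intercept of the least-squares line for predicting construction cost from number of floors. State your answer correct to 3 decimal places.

b = r · sᵧ/sₓ = 0.9746 · 12.2412/7.4594 = 1.599361
a = ȳ − b·x̄ = 30.095 − 1.599361·18.25 = 0.906662

0.907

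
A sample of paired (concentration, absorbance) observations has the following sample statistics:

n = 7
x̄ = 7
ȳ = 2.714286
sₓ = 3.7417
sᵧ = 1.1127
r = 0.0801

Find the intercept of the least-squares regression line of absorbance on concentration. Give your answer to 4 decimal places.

2.5475

b = r · sᵧ/sₓ = 0.0801 · 1.1127/3.7417 = 0.023820
a = ȳ − b·x̄ = 2.714286 − 0.023820·7 = 2.547546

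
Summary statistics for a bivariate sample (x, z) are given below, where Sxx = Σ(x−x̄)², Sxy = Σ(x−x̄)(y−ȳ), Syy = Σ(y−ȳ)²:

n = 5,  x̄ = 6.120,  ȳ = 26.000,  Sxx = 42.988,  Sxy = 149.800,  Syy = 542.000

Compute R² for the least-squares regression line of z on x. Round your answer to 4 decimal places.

0.9631

R² = Sxy²/(Sxx·Syy) = (149.8)²/(42.988·542) = 0.963113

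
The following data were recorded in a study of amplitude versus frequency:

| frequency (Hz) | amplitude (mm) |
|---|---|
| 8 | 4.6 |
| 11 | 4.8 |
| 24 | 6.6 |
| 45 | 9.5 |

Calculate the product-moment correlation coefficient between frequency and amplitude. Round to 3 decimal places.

n = 4, Σx = 88, Σy = 25.5, Σxy = 675.5, Σx² = 2786, Σy² = 178.01
Sxx = Σx² − (Σx)²/n = 2786 − 1936 = 850
Sxy = Σxy − (Σx)(Σy)/n = 675.5 − 561 = 114.5
Syy = Σy² − (Σy)²/n = 178.01 − 162.5625 = 15.4475
r = Sxy/√(Sxx·Syy) = 114.5/√(13130.375) = 114.5/114.587848 = 0.999233

0.999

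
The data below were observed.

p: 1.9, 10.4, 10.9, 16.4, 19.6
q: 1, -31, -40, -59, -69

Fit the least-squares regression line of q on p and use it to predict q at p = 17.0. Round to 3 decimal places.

-60.271

n = 5, Σx = 59.2, Σy = -198, Σxy = -3076.5, Σx² = 883.7
Sxx = Σx² − (Σx)²/n = 883.7 − 700.928 = 182.772
Sxy = Σxy − (Σx)(Σy)/n = -3076.5 − (-2344.32) = -732.18
b = Sxy/Sxx = -732.18/182.772 = -4.005975
a = ȳ − b·x̄ = -39.6 − (-4.005975)·11.84 = 7.830740
ŷ(17.0) = a + b·17.0 = 7.830740 + (-4.005975)·17 = -60.270829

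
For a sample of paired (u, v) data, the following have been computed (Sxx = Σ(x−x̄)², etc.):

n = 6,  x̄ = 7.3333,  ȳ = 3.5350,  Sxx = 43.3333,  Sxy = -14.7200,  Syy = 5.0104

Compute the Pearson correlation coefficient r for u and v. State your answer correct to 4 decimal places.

r = Sxy/√(Sxx·Syy) = -14.72/√(217.117166) = -14.72/14.734896 = -0.998989

-0.9990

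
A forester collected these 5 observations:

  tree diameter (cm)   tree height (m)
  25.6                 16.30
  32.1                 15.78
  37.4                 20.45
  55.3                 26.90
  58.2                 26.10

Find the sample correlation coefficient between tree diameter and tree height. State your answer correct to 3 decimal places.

0.968

n = 5, Σx = 208.6, Σy = 105.53, Σxy = 4695.238, Σx² = 9529.86, Σy² = 2337.7209
Sxx = Σx² − (Σx)²/n = 9529.86 − 8702.792 = 827.068
Sxy = Σxy − (Σx)(Σy)/n = 4695.238 − 4402.7116 = 292.5264
Syy = Σy² − (Σy)²/n = 2337.7209 − 2227.31618 = 110.40472
r = Sxy/√(Sxx·Syy) = 292.5264/√(91312.210961) = 292.5264/302.179104 = 0.968056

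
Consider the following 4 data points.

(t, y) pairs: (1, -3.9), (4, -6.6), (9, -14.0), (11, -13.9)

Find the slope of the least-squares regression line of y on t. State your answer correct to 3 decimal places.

-1.103

n = 4, Σx = 25, Σy = -38.4, Σxy = -309.2, Σx² = 219
Sxx = Σx² − (Σx)²/n = 219 − 156.25 = 62.75
Sxy = Σxy − (Σx)(Σy)/n = -309.2 − (-240) = -69.2
b = Sxy/Sxx = -69.2/62.75 = -1.102789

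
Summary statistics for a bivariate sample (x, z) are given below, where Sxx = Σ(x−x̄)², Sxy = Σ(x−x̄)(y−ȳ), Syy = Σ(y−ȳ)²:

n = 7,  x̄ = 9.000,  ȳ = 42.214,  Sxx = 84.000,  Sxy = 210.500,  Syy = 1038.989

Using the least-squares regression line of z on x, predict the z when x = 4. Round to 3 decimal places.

b = Sxy/Sxx = 210.5/84 = 2.505952
a = ȳ − b·x̄ = 42.214 − 2.505952·9 = 19.660429
ŷ(4) = a + b·4 = 19.660429 + 2.505952·4 = 29.684238

29.684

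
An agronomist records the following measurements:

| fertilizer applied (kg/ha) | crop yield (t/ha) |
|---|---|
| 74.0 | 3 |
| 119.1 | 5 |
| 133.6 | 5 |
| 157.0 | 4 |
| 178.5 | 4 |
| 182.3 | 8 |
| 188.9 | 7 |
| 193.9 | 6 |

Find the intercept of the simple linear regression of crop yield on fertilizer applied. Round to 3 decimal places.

1.139

n = 8, Σx = 1227.3, Σy = 42, Σxy = 6771.6, Σx² = 200534.73
Sxx = Σx² − (Σx)²/n = 200534.73 − 188283.16125 = 12251.56875
Sxy = Σxy − (Σx)(Σy)/n = 6771.6 − 6443.325 = 328.275
b = Sxy/Sxx = 328.275/12251.56875 = 0.026795
a = ȳ − b·x̄ = 5.25 − 0.026795·153.4125 = 1.139384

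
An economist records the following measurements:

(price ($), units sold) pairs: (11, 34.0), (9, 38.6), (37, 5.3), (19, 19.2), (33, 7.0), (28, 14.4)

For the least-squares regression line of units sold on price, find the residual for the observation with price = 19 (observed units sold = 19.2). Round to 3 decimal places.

n = 6, Σx = 137, Σy = 118.5, Σxy = 1916.5, Σx² = 3805
Sxx = Σx² − (Σx)²/n = 3805 − 3128.166667 = 676.833333
Sxy = Σxy − (Σx)(Σy)/n = 1916.5 − 2705.75 = -789.25
b = Sxy/Sxx = -789.25/676.833333 = -1.166092
a = ȳ − b·x̄ = 19.75 − (-1.166092)·22.833333 = 46.375770
ŷ(19) = 46.375770 + (-1.166092)·19 = 24.220020
residual = y − ŷ = 19.2 − 24.220020 = -5.020020

-5.020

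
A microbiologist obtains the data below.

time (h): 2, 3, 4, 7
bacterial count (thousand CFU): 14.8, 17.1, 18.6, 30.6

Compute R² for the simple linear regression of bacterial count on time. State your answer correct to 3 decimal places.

0.972

n = 4, Σx = 16, Σy = 81.1, Σxy = 369.5, Σx² = 78, Σy² = 1793.77
Sxx = Σx² − (Σx)²/n = 78 − 64 = 14
Sxy = Σxy − (Σx)(Σy)/n = 369.5 − 324.4 = 45.1
Syy = Σy² − (Σy)²/n = 1793.77 − 1644.3025 = 149.4675
R² = Sxy²/(Sxx·Syy) = (45.1)²/(14·149.4675) = 0.972027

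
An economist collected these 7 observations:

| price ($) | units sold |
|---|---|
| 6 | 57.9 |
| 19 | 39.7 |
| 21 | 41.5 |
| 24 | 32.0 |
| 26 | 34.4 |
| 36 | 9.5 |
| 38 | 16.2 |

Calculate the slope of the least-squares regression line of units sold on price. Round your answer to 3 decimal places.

n = 7, Σx = 170, Σy = 231.2, Σxy = 4593.2, Σx² = 4830
Sxx = Σx² − (Σx)²/n = 4830 − 4128.571429 = 701.428571
Sxy = Σxy − (Σx)(Σy)/n = 4593.2 − 5614.857143 = -1021.657143
b = Sxy/Sxx = -1021.657143/701.428571 = -1.456538

-1.457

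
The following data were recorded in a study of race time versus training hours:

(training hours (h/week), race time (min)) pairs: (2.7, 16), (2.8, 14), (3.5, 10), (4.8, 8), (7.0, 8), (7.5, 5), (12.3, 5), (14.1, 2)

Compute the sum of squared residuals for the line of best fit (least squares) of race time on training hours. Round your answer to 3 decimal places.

n = 8, Σx = 54.7, Σy = 68, Σxy = 339, Σx² = 505.77, Σy² = 734
Sxx = Σx² − (Σx)²/n = 505.77 − 374.01125 = 131.75875
Sxy = Σxy − (Σx)(Σy)/n = 339 − 464.95 = -125.95
Syy = Σy² − (Σy)²/n = 734 − 578 = 156
b = Sxy/Sxx = -125.95/131.75875 = -0.955914
SSE = Syy − b·Sxy = 156 − (-0.955914)·(-125.95) = 35.602664

35.603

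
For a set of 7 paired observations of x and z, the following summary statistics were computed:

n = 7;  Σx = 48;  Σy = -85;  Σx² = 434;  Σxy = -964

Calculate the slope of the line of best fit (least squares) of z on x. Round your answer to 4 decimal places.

-3.6349

Sxx = Σx² − (Σx)²/n = 434 − 329.142857 = 104.857143
Sxy = Σxy − (Σx)(Σy)/n = -964 − (-582.857143) = -381.142857
b = Sxy/Sxx = -381.142857/104.857143 = -3.634877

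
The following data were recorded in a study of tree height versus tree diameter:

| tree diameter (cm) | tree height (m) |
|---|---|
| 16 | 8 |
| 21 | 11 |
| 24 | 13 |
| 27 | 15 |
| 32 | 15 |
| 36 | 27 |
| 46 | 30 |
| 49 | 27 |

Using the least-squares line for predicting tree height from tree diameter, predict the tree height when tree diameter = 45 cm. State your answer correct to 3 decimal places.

27.442

n = 8, Σx = 251, Σy = 146, Σxy = 5231, Σx² = 8839
Sxx = Σx² − (Σx)²/n = 8839 − 7875.125 = 963.875
Sxy = Σxy − (Σx)(Σy)/n = 5231 − 4580.75 = 650.25
b = Sxy/Sxx = 650.25/963.875 = 0.674621
a = ȳ − b·x̄ = 18.25 − 0.674621·31.375 = -2.916224
ŷ(45) = a + b·45 = -2.916224 + 0.674621·45 = 27.441707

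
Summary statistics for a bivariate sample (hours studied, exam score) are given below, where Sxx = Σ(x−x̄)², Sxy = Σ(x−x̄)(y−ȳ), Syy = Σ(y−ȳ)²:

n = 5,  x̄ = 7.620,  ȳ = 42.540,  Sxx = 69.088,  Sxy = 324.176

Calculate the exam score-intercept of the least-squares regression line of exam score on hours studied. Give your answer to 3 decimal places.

b = Sxy/Sxx = 324.176/69.088 = 4.692219
a = ȳ − b·x̄ = 42.54 − 4.692219·7.62 = 6.785294

6.785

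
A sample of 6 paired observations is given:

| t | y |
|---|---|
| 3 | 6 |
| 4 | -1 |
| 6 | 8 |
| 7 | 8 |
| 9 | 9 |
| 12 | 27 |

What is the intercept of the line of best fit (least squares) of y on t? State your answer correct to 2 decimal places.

-7.14

n = 6, Σx = 41, Σy = 57, Σxy = 523, Σx² = 335
Sxx = Σx² − (Σx)²/n = 335 − 280.166667 = 54.833333
Sxy = Σxy − (Σx)(Σy)/n = 523 − 389.5 = 133.5
b = Sxy/Sxx = 133.5/54.833333 = 2.434650
a = ȳ − b·x̄ = 9.5 − 2.434650·6.833333 = -7.136778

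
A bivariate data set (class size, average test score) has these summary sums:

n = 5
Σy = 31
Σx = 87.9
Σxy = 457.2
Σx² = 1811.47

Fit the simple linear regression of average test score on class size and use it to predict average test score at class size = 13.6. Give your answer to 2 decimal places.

7.51

Sxx = Σx² − (Σx)²/n = 1811.47 − 1545.282 = 266.188
Sxy = Σxy − (Σx)(Σy)/n = 457.2 − 544.98 = -87.78
b = Sxy/Sxx = -87.78/266.188 = -0.329767
a = ȳ − b·x̄ = 6.2 − (-0.329767)·17.58 = 11.997303
ŷ(13.6) = a + b·13.6 = 11.997303 + (-0.329767)·13.6 = 7.512472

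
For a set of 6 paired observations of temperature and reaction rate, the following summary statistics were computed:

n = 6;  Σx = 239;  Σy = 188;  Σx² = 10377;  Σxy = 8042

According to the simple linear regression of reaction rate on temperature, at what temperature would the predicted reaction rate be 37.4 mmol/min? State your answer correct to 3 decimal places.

49.228

Sxx = Σx² − (Σx)²/n = 10377 − 9520.166667 = 856.833333
Sxy = Σxy − (Σx)(Σy)/n = 8042 − 7488.666667 = 553.333333
b = Sxy/Sxx = 553.333333/856.833333 = 0.645789
a = ȳ − b·x̄ = 31.333333 − 0.645789·39.833333 = 5.609415
Set a + b·x = 37.4: x = (37.4 − 5.609415) / 0.645789 = 49.227530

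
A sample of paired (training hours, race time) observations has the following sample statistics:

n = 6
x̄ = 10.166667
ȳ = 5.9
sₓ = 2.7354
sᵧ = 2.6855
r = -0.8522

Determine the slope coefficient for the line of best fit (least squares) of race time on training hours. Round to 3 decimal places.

-0.837

b = r · sᵧ/sₓ = -0.8522 · 2.6855/2.7354 = -0.836654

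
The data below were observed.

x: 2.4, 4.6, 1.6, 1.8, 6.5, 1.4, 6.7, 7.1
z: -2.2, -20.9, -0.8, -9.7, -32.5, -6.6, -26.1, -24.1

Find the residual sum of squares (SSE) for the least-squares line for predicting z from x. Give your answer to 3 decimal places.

n = 8, Σx = 32.1, Σy = -122.9, Σxy = -686.63, Σx² = 172.23, Σy² = 2898.21
Sxx = Σx² − (Σx)²/n = 172.23 − 128.80125 = 43.42875
Sxy = Σxy − (Σx)(Σy)/n = -686.63 − (-493.13625) = -193.49375
Syy = Σy² − (Σy)²/n = 2898.21 − 1888.05125 = 1010.15875
b = Sxy/Sxx = -193.49375/43.42875 = -4.455430
SSE = Syy − b·Sxy = 1010.15875 − (-4.455430)·(-193.49375) = 148.060916

148.061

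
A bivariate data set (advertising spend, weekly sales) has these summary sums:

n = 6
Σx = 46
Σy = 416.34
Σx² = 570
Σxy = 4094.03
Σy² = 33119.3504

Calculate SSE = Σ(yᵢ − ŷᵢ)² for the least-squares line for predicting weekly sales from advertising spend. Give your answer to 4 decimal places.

485.1940

Sxx = Σx² − (Σx)²/n = 570 − 352.666667 = 217.333333
Sxy = Σxy − (Σx)(Σy)/n = 4094.03 − 3191.94 = 902.09
Syy = Σy² − (Σy)²/n = 33119.3504 − 28889.8326 = 4229.5178
b = Sxy/Sxx = 902.09/217.333333 = 4.150721
SSE = Syy − b·Sxy = 4229.5178 − 4.150721·902.09 = 485.194020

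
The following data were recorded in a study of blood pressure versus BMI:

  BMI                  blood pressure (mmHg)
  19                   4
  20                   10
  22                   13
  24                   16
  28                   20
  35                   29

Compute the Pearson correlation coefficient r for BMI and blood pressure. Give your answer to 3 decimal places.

0.975

n = 6, Σx = 148, Σy = 92, Σxy = 2521, Σx² = 3830, Σy² = 1782
Sxx = Σx² − (Σx)²/n = 3830 − 3650.666667 = 179.333333
Sxy = Σxy − (Σx)(Σy)/n = 2521 − 2269.333333 = 251.666667
Syy = Σy² − (Σy)²/n = 1782 − 1410.666667 = 371.333333
r = Sxy/√(Sxx·Syy) = 251.666667/√(66592.444444) = 251.666667/258.055119 = 0.975244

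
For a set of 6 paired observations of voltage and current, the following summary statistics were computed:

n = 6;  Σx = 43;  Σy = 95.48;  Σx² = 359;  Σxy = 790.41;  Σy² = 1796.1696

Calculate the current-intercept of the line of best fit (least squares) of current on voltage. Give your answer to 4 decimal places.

0.9498

Sxx = Σx² − (Σx)²/n = 359 − 308.166667 = 50.833333
Sxy = Σxy − (Σx)(Σy)/n = 790.41 − 684.273333 = 106.136667
b = Sxy/Sxx = 106.136667/50.833333 = 2.087934
a = ȳ − b·x̄ = 15.913333 − 2.087934·7.166667 = 0.949803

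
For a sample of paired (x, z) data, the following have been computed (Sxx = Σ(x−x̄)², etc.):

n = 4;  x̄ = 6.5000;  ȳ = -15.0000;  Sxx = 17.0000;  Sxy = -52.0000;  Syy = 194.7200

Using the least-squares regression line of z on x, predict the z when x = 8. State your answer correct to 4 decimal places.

-19.5882

b = Sxy/Sxx = -52/17 = -3.058824
a = ȳ − b·x̄ = -15 − (-3.058824)·6.5 = 4.882353
ŷ(8) = a + b·8 = 4.882353 + (-3.058824)·8 = -19.588235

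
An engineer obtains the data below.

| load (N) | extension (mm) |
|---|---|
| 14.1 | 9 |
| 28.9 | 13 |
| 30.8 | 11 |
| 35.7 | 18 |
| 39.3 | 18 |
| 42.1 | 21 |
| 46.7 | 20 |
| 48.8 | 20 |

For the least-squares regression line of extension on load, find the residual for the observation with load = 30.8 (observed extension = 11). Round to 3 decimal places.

-3.373

n = 8, Σx = 286.4, Σy = 130, Σxy = 4985.5, Σx² = 11136.38
Sxx = Σx² − (Σx)²/n = 11136.38 − 10253.12 = 883.26
Sxy = Σxy − (Σx)(Σy)/n = 4985.5 − 4654 = 331.5
b = Sxy/Sxx = 331.5/883.26 = 0.375314
a = ȳ − b·x̄ = 16.25 − 0.375314·35.8 = 2.813752
ŷ(30.8) = 2.813752 + 0.375314·30.8 = 14.373429
residual = y − ŷ = 11 − 14.373429 = -3.373429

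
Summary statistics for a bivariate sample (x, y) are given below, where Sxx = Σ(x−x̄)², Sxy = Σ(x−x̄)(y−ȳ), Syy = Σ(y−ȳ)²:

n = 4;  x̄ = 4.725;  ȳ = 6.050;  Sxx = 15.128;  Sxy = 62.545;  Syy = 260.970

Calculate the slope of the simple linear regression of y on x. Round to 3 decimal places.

b = Sxy/Sxx = 62.545/15.128 = 4.134387

4.134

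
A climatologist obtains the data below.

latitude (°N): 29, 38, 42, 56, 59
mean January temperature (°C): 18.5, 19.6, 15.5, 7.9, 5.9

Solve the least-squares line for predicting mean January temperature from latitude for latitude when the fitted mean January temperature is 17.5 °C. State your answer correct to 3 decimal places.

n = 5, Σx = 224, Σy = 67.4, Σxy = 2722.8, Σx² = 10666
Sxx = Σx² − (Σx)²/n = 10666 − 10035.2 = 630.8
Sxy = Σxy − (Σx)(Σy)/n = 2722.8 − 3019.52 = -296.72
b = Sxy/Sxx = -296.72/630.8 = -0.470387
a = ȳ − b·x̄ = 13.48 − (-0.470387)·44.8 = 34.553329
Set a + b·x = 17.5: x = (17.5 − 34.553329) / (-0.470387) = 36.253842

36.254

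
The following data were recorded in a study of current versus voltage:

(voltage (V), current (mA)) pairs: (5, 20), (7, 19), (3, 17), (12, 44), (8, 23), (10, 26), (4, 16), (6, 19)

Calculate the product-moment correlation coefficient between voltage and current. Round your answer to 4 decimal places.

n = 8, Σx = 55, Σy = 184, Σxy = 1434, Σx² = 443, Σy² = 4808
Sxx = Σx² − (Σx)²/n = 443 − 378.125 = 64.875
Sxy = Σxy − (Σx)(Σy)/n = 1434 − 1265 = 169
Syy = Σy² − (Σy)²/n = 4808 − 4232 = 576
r = Sxy/√(Sxx·Syy) = 169/√(37368) = 169/193.308044 = 0.874252

0.8743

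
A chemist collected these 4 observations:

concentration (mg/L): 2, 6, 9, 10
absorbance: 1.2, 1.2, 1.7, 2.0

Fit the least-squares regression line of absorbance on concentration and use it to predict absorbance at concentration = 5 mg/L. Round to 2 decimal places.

1.36

n = 4, Σx = 27, Σy = 6.1, Σxy = 44.9, Σx² = 221
Sxx = Σx² − (Σx)²/n = 221 − 182.25 = 38.75
Sxy = Σxy − (Σx)(Σy)/n = 44.9 − 41.175 = 3.725
b = Sxy/Sxx = 3.725/38.75 = 0.096129
a = ȳ − b·x̄ = 1.525 − 0.096129·6.75 = 0.876129
ŷ(5) = a + b·5 = 0.876129 + 0.096129·5 = 1.356774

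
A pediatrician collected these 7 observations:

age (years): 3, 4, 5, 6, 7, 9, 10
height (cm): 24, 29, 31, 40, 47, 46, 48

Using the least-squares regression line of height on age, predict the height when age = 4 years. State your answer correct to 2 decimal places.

29.72

n = 7, Σx = 44, Σy = 265, Σxy = 1806, Σx² = 316
Sxx = Σx² − (Σx)²/n = 316 − 276.571429 = 39.428571
Sxy = Σxy − (Σx)(Σy)/n = 1806 − 1665.714286 = 140.285714
b = Sxy/Sxx = 140.285714/39.428571 = 3.557971
a = ȳ − b·x̄ = 37.857143 − 3.557971·6.285714 = 15.492754
ŷ(4) = a + b·4 = 15.492754 + 3.557971·4 = 29.724638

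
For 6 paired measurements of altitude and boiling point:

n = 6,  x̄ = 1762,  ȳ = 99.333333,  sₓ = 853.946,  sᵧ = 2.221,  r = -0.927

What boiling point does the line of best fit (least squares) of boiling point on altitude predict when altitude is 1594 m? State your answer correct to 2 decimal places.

b = r · sᵧ/sₓ = -0.927 · 2.221/853.946 = -0.002411
a = ȳ − b·x̄ = 99.333333 − (-0.002411)·1762 = 103.581522
ŷ(1594) = a + b·1594 = 103.581522 + (-0.002411)·1594 = 99.738382

99.74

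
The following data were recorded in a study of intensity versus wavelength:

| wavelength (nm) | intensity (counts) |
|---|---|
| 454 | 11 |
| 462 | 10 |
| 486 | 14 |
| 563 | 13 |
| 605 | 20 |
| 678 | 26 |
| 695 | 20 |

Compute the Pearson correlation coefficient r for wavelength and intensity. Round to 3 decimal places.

0.894

n = 7, Σx = 3943, Σy = 114, Σxy = 67365, Σx² = 2281459, Σy² = 2062
Sxx = Σx² − (Σx)²/n = 2281459 − 2221035.571429 = 60423.428571
Sxy = Σxy − (Σx)(Σy)/n = 67365 − 64214.571429 = 3150.428571
Syy = Σy² − (Σy)²/n = 2062 − 1856.571429 = 205.428571
r = Sxy/√(Sxx·Syy) = 3150.428571/√(12412698.612245) = 3150.428571/3523.165993 = 0.894204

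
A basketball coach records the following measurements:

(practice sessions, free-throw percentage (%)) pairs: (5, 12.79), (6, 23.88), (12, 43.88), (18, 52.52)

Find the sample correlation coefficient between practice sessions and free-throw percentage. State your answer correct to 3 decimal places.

0.960

n = 4, Σx = 41, Σy = 133.07, Σxy = 1679.15, Σx² = 529, Σy² = 5417.6433
Sxx = Σx² − (Σx)²/n = 529 − 420.25 = 108.75
Sxy = Σxy − (Σx)(Σy)/n = 1679.15 − 1363.9675 = 315.1825
Syy = Σy² − (Σy)²/n = 5417.6433 − 4426.906225 = 990.737075
r = Sxy/√(Sxx·Syy) = 315.1825/√(107742.656906) = 315.1825/328.241766 = 0.960214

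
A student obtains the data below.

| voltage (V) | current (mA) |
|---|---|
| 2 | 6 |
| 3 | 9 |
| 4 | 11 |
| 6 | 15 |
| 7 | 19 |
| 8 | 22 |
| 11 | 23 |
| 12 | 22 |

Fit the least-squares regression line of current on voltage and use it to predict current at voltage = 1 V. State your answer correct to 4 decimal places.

n = 8, Σx = 53, Σy = 127, Σxy = 999, Σx² = 443
Sxx = Σx² − (Σx)²/n = 443 − 351.125 = 91.875
Sxy = Σxy − (Σx)(Σy)/n = 999 − 841.375 = 157.625
b = Sxy/Sxx = 157.625/91.875 = 1.715646
a = ȳ − b·x̄ = 15.875 − 1.715646·6.625 = 4.508844
ŷ(1) = a + b·1 = 4.508844 + 1.715646·1 = 6.224490

6.2245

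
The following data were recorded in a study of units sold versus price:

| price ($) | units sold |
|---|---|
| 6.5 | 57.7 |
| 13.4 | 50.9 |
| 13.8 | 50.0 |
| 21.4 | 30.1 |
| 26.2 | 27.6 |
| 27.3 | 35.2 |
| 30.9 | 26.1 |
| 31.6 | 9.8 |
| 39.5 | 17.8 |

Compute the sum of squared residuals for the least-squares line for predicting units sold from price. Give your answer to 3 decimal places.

n = 9, Σx = 210.6, Σy = 305.2, Σxy = 5894.6, Σx² = 5815.56, Σy² = 12421
Sxx = Σx² − (Σx)²/n = 5815.56 − 4928.04 = 887.52
Sxy = Σxy − (Σx)(Σy)/n = 5894.6 − 7141.68 = -1247.08
Syy = Σy² − (Σy)²/n = 12421 − 10349.671111 = 2071.328889
b = Sxy/Sxx = -1247.08/887.52 = -1.405129
SSE = Syy − b·Sxy = 2071.328889 − (-1.405129)·(-1247.08) = 319.020742

319.021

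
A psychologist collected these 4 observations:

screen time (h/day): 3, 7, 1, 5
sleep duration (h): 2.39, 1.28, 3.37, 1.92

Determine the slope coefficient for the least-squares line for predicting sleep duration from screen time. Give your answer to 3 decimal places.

-0.337

n = 4, Σx = 16, Σy = 8.96, Σxy = 29.1, Σx² = 84
Sxx = Σx² − (Σx)²/n = 84 − 64 = 20
Sxy = Σxy − (Σx)(Σy)/n = 29.1 − 35.84 = -6.74
b = Sxy/Sxx = -6.74/20 = -0.337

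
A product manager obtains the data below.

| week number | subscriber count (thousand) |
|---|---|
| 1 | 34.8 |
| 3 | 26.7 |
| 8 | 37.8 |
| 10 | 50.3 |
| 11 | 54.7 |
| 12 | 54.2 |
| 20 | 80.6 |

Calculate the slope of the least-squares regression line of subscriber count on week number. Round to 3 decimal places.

2.700

n = 7, Σx = 65, Σy = 339.1, Σxy = 3784.4, Σx² = 839
Sxx = Σx² − (Σx)²/n = 839 − 603.571429 = 235.428571
Sxy = Σxy − (Σx)(Σy)/n = 3784.4 − 3148.785714 = 635.614286
b = Sxy/Sxx = 635.614286/235.428571 = 2.699818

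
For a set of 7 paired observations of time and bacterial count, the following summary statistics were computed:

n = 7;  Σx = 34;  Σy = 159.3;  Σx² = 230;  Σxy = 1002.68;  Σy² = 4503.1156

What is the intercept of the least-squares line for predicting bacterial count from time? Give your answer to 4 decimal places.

5.6121

Sxx = Σx² − (Σx)²/n = 230 − 165.142857 = 64.857143
Sxy = Σxy − (Σx)(Σy)/n = 1002.68 − 773.742857 = 228.937143
b = Sxy/Sxx = 228.937143/64.857143 = 3.529868
a = ȳ − b·x̄ = 22.757143 − 3.529868·4.857143 = 5.612070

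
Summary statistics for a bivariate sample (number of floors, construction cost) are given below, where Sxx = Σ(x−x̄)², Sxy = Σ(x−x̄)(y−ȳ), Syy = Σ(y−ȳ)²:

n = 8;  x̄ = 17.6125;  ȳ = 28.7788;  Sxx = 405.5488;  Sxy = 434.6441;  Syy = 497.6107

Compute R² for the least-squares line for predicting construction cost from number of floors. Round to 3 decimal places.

0.936

R² = Sxy²/(Sxx·Syy) = (434.6441)²/(405.5488·497.6107) = 0.936127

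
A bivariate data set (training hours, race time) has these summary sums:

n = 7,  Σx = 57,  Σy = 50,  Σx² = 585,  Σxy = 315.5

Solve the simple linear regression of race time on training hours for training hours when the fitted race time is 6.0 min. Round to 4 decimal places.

9.6500

Sxx = Σx² − (Σx)²/n = 585 − 464.142857 = 120.857143
Sxy = Σxy − (Σx)(Σy)/n = 315.5 − 407.142857 = -91.642857
b = Sxy/Sxx = -91.642857/120.857143 = -0.758274
a = ȳ − b·x̄ = 7.142857 − (-0.758274)·8.142857 = 13.317376
Set a + b·x = 6.0: x = (6.0 − 13.317376) / (-0.758274) = 9.650039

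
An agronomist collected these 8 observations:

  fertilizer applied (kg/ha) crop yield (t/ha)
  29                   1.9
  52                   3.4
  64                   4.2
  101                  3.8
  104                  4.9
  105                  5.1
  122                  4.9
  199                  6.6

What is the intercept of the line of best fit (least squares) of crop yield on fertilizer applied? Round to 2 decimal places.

1.96

n = 8, Σx = 776, Σy = 34.8, Σxy = 3840.8, Σx² = 94168
Sxx = Σx² − (Σx)²/n = 94168 − 75272 = 18896
Sxy = Σxy − (Σx)(Σy)/n = 3840.8 − 3375.6 = 465.2
b = Sxy/Sxx = 465.2/18896 = 0.024619
a = ȳ − b·x̄ = 4.35 − 0.024619·97 = 1.961960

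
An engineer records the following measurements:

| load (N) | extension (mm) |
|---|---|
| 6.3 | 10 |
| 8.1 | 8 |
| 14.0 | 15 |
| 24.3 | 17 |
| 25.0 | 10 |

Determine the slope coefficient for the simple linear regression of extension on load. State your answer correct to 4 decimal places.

n = 5, Σx = 77.7, Σy = 60, Σxy = 1000.9, Σx² = 1516.79
Sxx = Σx² − (Σx)²/n = 1516.79 − 1207.458 = 309.332
Sxy = Σxy − (Σx)(Σy)/n = 1000.9 − 932.4 = 68.5
b = Sxy/Sxx = 68.5/309.332 = 0.221445

0.2214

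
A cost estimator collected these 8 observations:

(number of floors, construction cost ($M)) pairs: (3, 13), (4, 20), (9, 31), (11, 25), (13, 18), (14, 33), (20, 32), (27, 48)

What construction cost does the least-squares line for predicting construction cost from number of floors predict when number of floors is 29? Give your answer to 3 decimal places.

46.873

n = 8, Σx = 101, Σy = 220, Σxy = 3305, Σx² = 1721
Sxx = Σx² − (Σx)²/n = 1721 − 1275.125 = 445.875
Sxy = Σxy − (Σx)(Σy)/n = 3305 − 2777.5 = 527.5
b = Sxy/Sxx = 527.5/445.875 = 1.183067
a = ȳ − b·x̄ = 27.5 − 1.183067·12.625 = 12.563779
ŷ(29) = a + b·29 = 12.563779 + 1.183067·29 = 46.872722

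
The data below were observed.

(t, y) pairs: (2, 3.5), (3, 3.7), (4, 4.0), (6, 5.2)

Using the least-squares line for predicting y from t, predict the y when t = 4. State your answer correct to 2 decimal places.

4.21

n = 4, Σx = 15, Σy = 16.4, Σxy = 65.3, Σx² = 65
Sxx = Σx² − (Σx)²/n = 65 − 56.25 = 8.75
Sxy = Σxy − (Σx)(Σy)/n = 65.3 − 61.5 = 3.8
b = Sxy/Sxx = 3.8/8.75 = 0.434286
a = ȳ − b·x̄ = 4.1 − 0.434286·3.75 = 2.471429
ŷ(4) = a + b·4 = 2.471429 + 0.434286·4 = 4.208571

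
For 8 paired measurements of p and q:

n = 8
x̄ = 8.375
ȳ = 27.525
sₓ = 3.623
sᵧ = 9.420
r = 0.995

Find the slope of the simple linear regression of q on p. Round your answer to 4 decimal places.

b = r · sᵧ/sₓ = 0.995 · 9.42/3.623 = 2.587055

2.5871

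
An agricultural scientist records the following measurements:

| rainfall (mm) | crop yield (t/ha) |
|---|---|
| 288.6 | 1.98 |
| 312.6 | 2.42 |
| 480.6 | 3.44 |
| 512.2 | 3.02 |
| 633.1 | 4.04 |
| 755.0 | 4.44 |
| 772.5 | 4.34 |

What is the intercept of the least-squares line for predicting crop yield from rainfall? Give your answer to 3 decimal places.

0.821

n = 7, Σx = 3754.6, Σy = 23.68, Σxy = 13790.602, Σx² = 2241930.78
Sxx = Σx² − (Σx)²/n = 2241930.78 − 2013860.165714 = 228070.614286
Sxy = Σxy − (Σx)(Σy)/n = 13790.602 − 12701.275429 = 1089.326571
b = Sxy/Sxx = 1089.326571/228070.614286 = 0.004776
a = ȳ − b·x̄ = 3.382857 − 0.004776·536.371429 = 0.821003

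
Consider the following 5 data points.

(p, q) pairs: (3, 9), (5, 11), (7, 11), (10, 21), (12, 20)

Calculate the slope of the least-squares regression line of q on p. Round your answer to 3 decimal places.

1.432

n = 5, Σx = 37, Σy = 72, Σxy = 609, Σx² = 327
Sxx = Σx² − (Σx)²/n = 327 − 273.8 = 53.2
Sxy = Σxy − (Σx)(Σy)/n = 609 − 532.8 = 76.2
b = Sxy/Sxx = 76.2/53.2 = 1.432331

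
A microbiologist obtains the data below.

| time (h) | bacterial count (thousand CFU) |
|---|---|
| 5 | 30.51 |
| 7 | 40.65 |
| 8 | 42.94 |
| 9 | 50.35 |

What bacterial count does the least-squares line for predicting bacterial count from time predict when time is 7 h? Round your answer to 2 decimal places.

39.93

n = 4, Σx = 29, Σy = 164.45, Σxy = 1233.77, Σx² = 219
Sxx = Σx² − (Σx)²/n = 219 − 210.25 = 8.75
Sxy = Σxy − (Σx)(Σy)/n = 1233.77 − 1192.2625 = 41.5075
b = Sxy/Sxx = 41.5075/8.75 = 4.743714
a = ȳ − b·x̄ = 41.1125 − 4.743714·7.25 = 6.720571
ŷ(7) = a + b·7 = 6.720571 + 4.743714·7 = 39.926571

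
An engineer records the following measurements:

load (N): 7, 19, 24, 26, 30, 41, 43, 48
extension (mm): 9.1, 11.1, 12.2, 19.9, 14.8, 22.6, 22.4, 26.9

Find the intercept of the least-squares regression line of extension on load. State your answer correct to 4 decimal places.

4.3816

n = 8, Σx = 238, Σy = 139, Σxy = 4709.8, Σx² = 8396
Sxx = Σx² − (Σx)²/n = 8396 − 7080.5 = 1315.5
Sxy = Σxy − (Σx)(Σy)/n = 4709.8 − 4135.25 = 574.55
b = Sxy/Sxx = 574.55/1315.5 = 0.436754
a = ȳ − b·x̄ = 17.375 − 0.436754·29.75 = 4.381566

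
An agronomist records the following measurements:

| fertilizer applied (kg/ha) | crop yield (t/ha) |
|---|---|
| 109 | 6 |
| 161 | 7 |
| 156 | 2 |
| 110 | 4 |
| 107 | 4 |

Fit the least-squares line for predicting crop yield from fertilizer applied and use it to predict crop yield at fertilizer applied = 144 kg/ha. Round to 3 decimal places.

4.616

n = 5, Σx = 643, Σy = 23, Σxy = 2961, Σx² = 85687
Sxx = Σx² − (Σx)²/n = 85687 − 82689.8 = 2997.2
Sxy = Σxy − (Σx)(Σy)/n = 2961 − 2957.8 = 3.2
b = Sxy/Sxx = 3.2/2997.2 = 0.001068
a = ȳ − b·x̄ = 4.6 − 0.001068·128.6 = 4.462699
ŷ(144) = a + b·144 = 4.462699 + 0.001068·144 = 4.616442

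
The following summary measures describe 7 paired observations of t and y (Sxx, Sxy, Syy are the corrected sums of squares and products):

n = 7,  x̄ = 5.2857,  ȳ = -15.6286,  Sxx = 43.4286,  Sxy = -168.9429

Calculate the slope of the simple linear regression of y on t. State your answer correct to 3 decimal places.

b = Sxy/Sxx = -168.9429/43.4286 = -3.890130

-3.890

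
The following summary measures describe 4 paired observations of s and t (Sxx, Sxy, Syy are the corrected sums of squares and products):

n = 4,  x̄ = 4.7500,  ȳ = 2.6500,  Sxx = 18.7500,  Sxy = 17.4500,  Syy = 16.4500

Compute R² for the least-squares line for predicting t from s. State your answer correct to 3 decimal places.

0.987

R² = Sxy²/(Sxx·Syy) = (17.45)²/(18.75·16.45) = 0.987242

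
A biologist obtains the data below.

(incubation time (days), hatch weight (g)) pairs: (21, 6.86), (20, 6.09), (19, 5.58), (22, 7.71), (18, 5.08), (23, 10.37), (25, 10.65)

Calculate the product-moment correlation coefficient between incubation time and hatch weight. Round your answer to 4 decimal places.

n = 7, Σx = 148, Σy = 52.34, Σxy = 1137.7, Σx² = 3164, Σy² = 421.494
Sxx = Σx² − (Σx)²/n = 3164 − 3129.142857 = 34.857143
Sxy = Σxy − (Σx)(Σy)/n = 1137.7 − 1106.617143 = 31.082857
Syy = Σy² − (Σy)²/n = 421.494 − 391.353657 = 30.140343
r = Sxy/√(Sxx·Syy) = 31.082857/√(1050.606237) = 31.082857/32.413057 = 0.958961

0.9590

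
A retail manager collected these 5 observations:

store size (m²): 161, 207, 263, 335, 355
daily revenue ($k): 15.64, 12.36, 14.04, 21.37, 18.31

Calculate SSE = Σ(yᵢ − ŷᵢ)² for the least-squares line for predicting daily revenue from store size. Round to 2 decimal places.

n = 5, Σx = 1321, Σy = 81.72, Σxy = 22428.08, Σx² = 376189, Σy² = 1386.4338
Sxx = Σx² − (Σx)²/n = 376189 − 349008.2 = 27180.8
Sxy = Σxy − (Σx)(Σy)/n = 22428.08 − 21590.424 = 837.656
Syy = Σy² − (Σy)²/n = 1386.4338 − 1335.63168 = 50.80212
b = Sxy/Sxx = 837.656/27180.8 = 0.030818
SSE = Syy − b·Sxy = 50.80212 − 0.030818·837.656 = 24.987296

24.99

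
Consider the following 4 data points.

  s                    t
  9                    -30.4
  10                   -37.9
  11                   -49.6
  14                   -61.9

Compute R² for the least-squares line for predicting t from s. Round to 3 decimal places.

0.948

n = 4, Σx = 44, Σy = -179.8, Σxy = -2064.8, Σx² = 498, Σy² = 8652.34
Sxx = Σx² − (Σx)²/n = 498 − 484 = 14
Sxy = Σxy − (Σx)(Σy)/n = -2064.8 − (-1977.8) = -87
Syy = Σy² − (Σy)²/n = 8652.34 − 8082.01 = 570.33
R² = Sxy²/(Sxx·Syy) = (-87)²/(14·570.33) = 0.947947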